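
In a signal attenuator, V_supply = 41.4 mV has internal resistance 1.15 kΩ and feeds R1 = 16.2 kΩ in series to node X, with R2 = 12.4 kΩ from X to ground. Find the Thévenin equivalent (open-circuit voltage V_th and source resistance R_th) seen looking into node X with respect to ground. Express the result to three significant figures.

V_th ≈ 17.3 mV, R_th ≈ 7.23 kΩ

R1' = 1.15 + 16.2 = 17.35 kΩ (source resistance + R1).
With X open, the divider is unloaded: V_th = 41.4 × 12.4/29.75 = 17.26 mV.
Zeroing V_supply shorts the top of R1' to ground, so R_th = R1' ‖ R2 = 7.232 kΩ.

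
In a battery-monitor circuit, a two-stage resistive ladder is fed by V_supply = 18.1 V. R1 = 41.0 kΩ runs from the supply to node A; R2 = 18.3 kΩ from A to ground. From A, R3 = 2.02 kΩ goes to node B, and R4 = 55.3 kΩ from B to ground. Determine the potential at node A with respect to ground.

V_A ≈ 4.58 V

The second stage (R3 + R4 = 57.32 kΩ) loads node A in parallel with R2.
Effective lower resistance at A: R2 ‖ 57.32 = 13.87 kΩ.
V_A = 18.1 × 13.87/(41.0 + 13.87) = 4.576 V.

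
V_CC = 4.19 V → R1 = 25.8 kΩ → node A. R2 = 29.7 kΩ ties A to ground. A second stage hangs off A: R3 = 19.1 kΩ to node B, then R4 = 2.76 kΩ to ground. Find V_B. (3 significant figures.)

V_B ≈ 0.174 V

Looking into the second stage from A: R3 + R4 = 21.86 kΩ appears in parallel with R2.
Effective lower resistance at A: R2 ‖ 21.86 = 12.59 kΩ.
First divider: V_A = V_CC · 12.59/(25.8 + 12.59) = 1.374 V.
Then the unloaded second divider: V_B = V_A × R4/(R3+R4) = 1.374 × 0.1263 = 0.1735 V.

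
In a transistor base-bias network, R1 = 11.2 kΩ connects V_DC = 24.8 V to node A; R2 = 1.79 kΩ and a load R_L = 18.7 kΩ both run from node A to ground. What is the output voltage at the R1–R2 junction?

V_out ≈ 3.16 V

R2 ‖ R_L = (1.79 × 18.7)/(1.79 + 18.7) = 1.634 kΩ.
Voltage divider with the loaded lower leg: V_out = 24.8 × 1.634/(11.2 + 1.634) = 24.8 × 0.1273 = 3.157 V.
(Unloaded it would be 3.42 V; the load pulls it down.)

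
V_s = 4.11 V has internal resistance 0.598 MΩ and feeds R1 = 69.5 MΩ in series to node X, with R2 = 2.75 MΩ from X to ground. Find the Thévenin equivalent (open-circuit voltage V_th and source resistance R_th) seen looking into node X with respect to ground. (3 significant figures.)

R1' = 0.598 + 69.5 = 70.10 MΩ (source resistance + R1).
V_th is the unloaded tap voltage: V_s · R2/(R1'+R2) = 4.11 × 0.03775 = 0.1552 V.
Looking into X with the source shorted: R_th = R1'·R2/(R1'+R2) = 70.10 × 2.75/72.85 = 2.646 MΩ.

V_th ≈ 0.155 V, R_th ≈ 2.65 MΩ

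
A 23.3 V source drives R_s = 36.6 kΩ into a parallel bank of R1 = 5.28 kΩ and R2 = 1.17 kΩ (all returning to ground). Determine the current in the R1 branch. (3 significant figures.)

Combine the parallel branches: R_p = (1/5.28 + 1/1.17)⁻¹ = 0.9578 kΩ.
V_A = 23.3 × 0.9578/37.56 = 0.5942 V.
Branch current I = V_A/R1 = 0.5942/5.28 = 0.1125 mA.

I ≈ 0.113 mA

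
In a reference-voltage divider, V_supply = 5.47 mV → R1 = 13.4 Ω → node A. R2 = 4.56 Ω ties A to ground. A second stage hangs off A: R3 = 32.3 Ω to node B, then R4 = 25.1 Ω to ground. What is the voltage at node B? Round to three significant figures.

V_B ≈ 0.573 mV

Node A sees R2 in parallel with the series input of stage 2, R3 + R4 = 57.40 Ω.
Effective lower resistance at A: R2 ‖ 57.40 = 4.224 Ω.
V_A = 5.47 × 4.224/(13.4 + 4.224) = 1.311 mV.
Stage 2 is unloaded, so V_B = V_A · R4/(R3+R4) = 1.311 × 25.1/57.40 = 0.5733 mV.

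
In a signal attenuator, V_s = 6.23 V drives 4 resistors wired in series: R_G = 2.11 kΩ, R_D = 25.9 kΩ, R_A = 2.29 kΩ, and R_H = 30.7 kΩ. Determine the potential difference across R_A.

V ≈ 0.234 V

Series total: ΣR = 2.11 + 25.9 + 2.29 + 30.7 = 61.00 kΩ.
By the voltage-divider rule, V = 6.23 × 2.290/61.00 = 0.2339 V.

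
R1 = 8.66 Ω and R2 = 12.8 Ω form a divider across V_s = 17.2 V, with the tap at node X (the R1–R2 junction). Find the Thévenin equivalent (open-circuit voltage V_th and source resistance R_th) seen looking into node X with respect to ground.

Open-circuit (no load on X): V_th = V_s · R2/(R1 + R2) = 17.2 × 12.8/(8.660 + 12.8) = 10.26 V.
Zeroing V_s shorts the top of R1 to ground, so R_th = R1 ‖ R2 = 5.165 Ω.

V_th ≈ 10.3 V, R_th ≈ 5.17 Ω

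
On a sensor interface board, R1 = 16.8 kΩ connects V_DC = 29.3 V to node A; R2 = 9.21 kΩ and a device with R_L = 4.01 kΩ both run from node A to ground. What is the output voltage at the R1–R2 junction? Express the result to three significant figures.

R2 ‖ R_L = (9.21 × 4.01)/(9.21 + 4.01) = 2.794 kΩ.
Voltage divider with the loaded lower leg: V_out = 29.3 × 2.794/(16.8 + 2.794) = 29.3 × 0.1426 = 4.178 V.
(Unloaded it would be 10.4 V; the load pulls it down.)

V_out ≈ 4.18 V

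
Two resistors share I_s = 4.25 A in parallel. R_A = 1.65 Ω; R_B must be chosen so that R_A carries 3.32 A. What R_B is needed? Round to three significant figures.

The fraction through R_A equals R_B/(R_A+R_B).
With f = 0.7812, R_B = R_A · f/(1−f) = 1.65 × 3.570 = 5.890 Ω.

R_B ≈ 5.89 Ω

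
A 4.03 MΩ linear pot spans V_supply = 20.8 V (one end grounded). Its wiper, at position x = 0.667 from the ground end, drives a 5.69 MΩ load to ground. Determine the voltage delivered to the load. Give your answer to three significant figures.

Lower segment x·R_p = 2.688 MΩ; upper segment (1−x)·R_p = 1.342 MΩ.
(x·R_p) ‖ R_L = 1.826 MΩ.
Loaded-divider output: V_out = 20.8 × 0.5763 = 11.99 V.

V_out ≈ 12.0 V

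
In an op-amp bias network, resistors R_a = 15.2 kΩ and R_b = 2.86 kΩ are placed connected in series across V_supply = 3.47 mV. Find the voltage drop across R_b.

ΣR = 15.2 + 2.86 = 18.06 kΩ.
By the voltage-divider rule, V = 3.47 × 2.860/18.06 = 0.5495 mV.

V ≈ 0.550 mV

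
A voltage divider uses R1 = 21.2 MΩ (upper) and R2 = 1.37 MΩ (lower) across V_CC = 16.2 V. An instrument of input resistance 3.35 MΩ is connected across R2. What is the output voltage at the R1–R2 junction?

The load sits in parallel with R2, giving an effective lower resistance R2' = R2·R_L/(R2+R_L) = 0.9724 MΩ.
Then V_out = V_CC · R2'/(R1 + R2') = 16.2 × 0.9724/22.17 = 0.7104 V.

V_out ≈ 0.710 V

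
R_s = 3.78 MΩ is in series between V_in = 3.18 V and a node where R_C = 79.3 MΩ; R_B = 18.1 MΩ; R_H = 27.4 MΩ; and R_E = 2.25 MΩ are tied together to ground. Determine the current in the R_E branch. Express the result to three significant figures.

I ≈ 0.460 µA

Combine the parallel branches: R_p = (1/79.3 + 1/18.1 + 1/27.4 + 1/2.25)⁻¹ = 1.822 MΩ.
V_A by voltage divider: V_A = 3.18 × 1.822/(3.78 + 1.822) = 1.034 V.
I(R_E) = V_A / R_E = 1.034/2.25 = 0.4597 µA.
(Equivalently: I_total = 0.5676 µA, then current-divider fraction G_k/ΣG = 0.8098.)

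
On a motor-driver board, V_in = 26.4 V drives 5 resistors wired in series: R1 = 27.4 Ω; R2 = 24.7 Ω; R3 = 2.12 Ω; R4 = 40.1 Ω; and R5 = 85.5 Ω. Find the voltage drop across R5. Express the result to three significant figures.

Series total: ΣR = 27.4 + 24.7 + 2.12 + 40.1 + 85.5 = 179.8 Ω.
Voltage divider: V = V_in · (85.50 / 179.8) = 26.4 × 0.4755 = 12.55 V.

V ≈ 12.6 V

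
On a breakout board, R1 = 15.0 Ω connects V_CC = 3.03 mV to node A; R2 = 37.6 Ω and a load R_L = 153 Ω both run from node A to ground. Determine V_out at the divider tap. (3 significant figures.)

First combine the lower leg with the load: R2 ‖ R_L = 30.18 Ω.
Now apply the divider: V_out = 3.03 × 0.6680 = 2.024 mV.

V_out ≈ 2.02 mV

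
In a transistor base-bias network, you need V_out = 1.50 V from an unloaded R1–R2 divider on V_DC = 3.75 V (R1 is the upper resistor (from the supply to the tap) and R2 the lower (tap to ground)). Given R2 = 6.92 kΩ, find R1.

V_out/V_DC = R2/(R1+R2) = 0.4000.
R1 = R2·(1/k − 1) = 6.92 × 1.500 = 10.38 kΩ.

R1 ≈ 10.4 kΩ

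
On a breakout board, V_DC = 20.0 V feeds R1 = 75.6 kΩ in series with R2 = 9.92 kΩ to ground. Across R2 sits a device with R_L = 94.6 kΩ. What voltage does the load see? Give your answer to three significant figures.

R2 ‖ R_L = (9.92 × 94.6)/(9.92 + 94.6) = 8.978 kΩ.
Then V_out = V_DC · R2'/(R1 + R2') = 20.0 × 8.978/84.58 = 2.123 V.

V_out ≈ 2.12 V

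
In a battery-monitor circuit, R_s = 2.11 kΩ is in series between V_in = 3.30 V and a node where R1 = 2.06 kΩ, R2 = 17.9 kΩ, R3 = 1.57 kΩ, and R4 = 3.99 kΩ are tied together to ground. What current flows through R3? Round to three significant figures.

Equivalent of the parallel group: R_p = 0.6999 kΩ.
V_A by voltage divider: V_A = 3.30 × 0.6999/(2.11 + 0.6999) = 0.8219 V.
Branch current I = V_A/R3 = 0.8219/1.57 = 0.5235 mA.

I ≈ 0.524 mA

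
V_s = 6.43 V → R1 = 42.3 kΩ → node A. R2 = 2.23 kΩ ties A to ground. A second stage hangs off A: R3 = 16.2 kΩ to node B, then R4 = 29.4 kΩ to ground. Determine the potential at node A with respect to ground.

Node A sees R2 in parallel with the series input of stage 2, R3 + R4 = 45.60 kΩ.
R2 ‖ (R3+R4) = 2.126 kΩ.
V_A = 6.43 × 2.126/(42.3 + 2.126) = 0.3077 V.

V_A ≈ 0.308 V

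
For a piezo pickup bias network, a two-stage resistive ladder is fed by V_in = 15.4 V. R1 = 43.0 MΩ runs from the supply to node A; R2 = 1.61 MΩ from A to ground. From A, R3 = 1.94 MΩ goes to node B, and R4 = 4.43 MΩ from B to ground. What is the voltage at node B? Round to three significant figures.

V_B ≈ 0.311 V

Looking into the second stage from A: R3 + R4 = 6.370 MΩ appears in parallel with R2.
R2 ‖ (R3+R4) = 1.285 MΩ.
V_A = 15.4 × 1.285/(43.0 + 1.285) = 0.4469 V.
Stage 2 is unloaded, so V_B = V_A · R4/(R3+R4) = 0.4469 × 4.43/6.370 = 0.3108 V.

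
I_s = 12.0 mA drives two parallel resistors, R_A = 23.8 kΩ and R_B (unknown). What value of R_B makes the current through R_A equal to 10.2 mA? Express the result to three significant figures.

Two-branch current divider: I_A = I_s · R_B/(R_A + R_B).
With f = 0.8500, R_B = R_A · f/(1−f) = 23.8 × 5.667 = 134.9 kΩ.

R_B ≈ 135 kΩ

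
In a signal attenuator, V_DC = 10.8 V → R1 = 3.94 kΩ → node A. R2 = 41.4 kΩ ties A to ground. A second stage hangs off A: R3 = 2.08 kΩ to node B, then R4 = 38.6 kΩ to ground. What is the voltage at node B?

Looking into the second stage from A: R3 + R4 = 40.68 kΩ appears in parallel with R2.
Effective lower resistance at A: R2 ‖ 40.68 = 20.52 kΩ.
So V_A = 10.8 × 0.8389 = 9.060 V.
Then the unloaded second divider: V_B = V_A × R4/(R3+R4) = 9.060 × 0.9489 = 8.597 V.

V_B ≈ 8.60 V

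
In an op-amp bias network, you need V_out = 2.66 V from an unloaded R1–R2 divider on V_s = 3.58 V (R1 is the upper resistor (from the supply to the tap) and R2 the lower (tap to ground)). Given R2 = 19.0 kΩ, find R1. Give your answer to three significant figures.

R1 ≈ 6.57 kΩ

V_out/V_s = R2/(R1+R2) = 0.7430.
Rearranging, R1 = R2·(1−k)/k = 19.0 × 0.3459 = 6.571 kΩ.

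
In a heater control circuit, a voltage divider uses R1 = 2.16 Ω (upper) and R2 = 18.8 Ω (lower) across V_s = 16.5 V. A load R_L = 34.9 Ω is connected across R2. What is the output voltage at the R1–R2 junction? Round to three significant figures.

R2 ‖ R_L = (18.8 × 34.9)/(18.8 + 34.9) = 12.22 Ω.
Voltage divider with the loaded lower leg: V_out = 16.5 × 12.22/(2.16 + 12.22) = 16.5 × 0.8498 = 14.02 V.
(Unloaded it would be 14.8 V; the load pulls it down.)

V_out ≈ 14.0 V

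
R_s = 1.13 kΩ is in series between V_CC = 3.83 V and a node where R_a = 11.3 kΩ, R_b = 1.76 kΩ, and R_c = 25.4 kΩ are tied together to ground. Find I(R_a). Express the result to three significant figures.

I ≈ 0.190 mA

Equivalent of the parallel group: R_p = 1.437 kΩ.
V_A = 3.83 × 1.437/2.567 = 2.144 V.
I(R_a) = V_A / R_a = 2.144/11.3 = 0.1897 mA.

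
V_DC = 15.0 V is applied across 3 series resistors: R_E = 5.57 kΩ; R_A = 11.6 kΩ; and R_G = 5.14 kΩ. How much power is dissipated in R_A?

P ≈ 5.24 mW

ΣR = 22.31 kΩ → I = 15.0/22.31 = 0.6723 mA.
V(R_A) = I·R = 7.799 V; P = V·I = 7.799 × 0.6723 = 5.244 mW.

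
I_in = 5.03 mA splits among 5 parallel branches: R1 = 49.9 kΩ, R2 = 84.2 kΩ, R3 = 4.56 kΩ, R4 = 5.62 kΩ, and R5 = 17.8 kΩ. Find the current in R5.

I ≈ 0.582 mA

Conductances: ΣG = 1/49.9 + 1/84.2 + 1/4.56 + 1/5.62 + 1/17.8 = 0.4853 (1/kΩ).
By the current-divider rule, I = I_in · G_k/ΣG = 5.03 × 0.1158 = 0.5823 mA.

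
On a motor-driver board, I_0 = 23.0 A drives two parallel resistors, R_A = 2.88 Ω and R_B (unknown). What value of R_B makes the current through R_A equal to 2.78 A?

Two-branch current divider: I_A = I_0 · R_B/(R_A + R_B).
With f = 0.1209, R_B = R_A · f/(1−f) = 2.88 × 0.1375 = 0.3960 Ω.

R_B ≈ 0.396 Ω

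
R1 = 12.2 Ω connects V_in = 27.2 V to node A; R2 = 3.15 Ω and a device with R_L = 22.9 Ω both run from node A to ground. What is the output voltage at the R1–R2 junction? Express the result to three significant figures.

V_out ≈ 5.03 V

First combine the lower leg with the load: R2 ‖ R_L = 2.769 Ω.
Now apply the divider: V_out = 27.2 × 0.1850 = 5.032 V.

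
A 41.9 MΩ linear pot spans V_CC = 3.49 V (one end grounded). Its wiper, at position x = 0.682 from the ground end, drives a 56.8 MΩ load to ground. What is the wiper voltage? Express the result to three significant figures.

The pot divides into 13.32 MΩ above the wiper and 28.58 MΩ below.
Lower segment in parallel with the load: 28.58 ‖ 56.8 = 19.01 MΩ.
Loaded-divider output: V_out = 3.49 × 0.5879 = 2.052 V.
(Unloaded: V_out = x·V_CC = 2.38 V.)

V_out ≈ 2.05 V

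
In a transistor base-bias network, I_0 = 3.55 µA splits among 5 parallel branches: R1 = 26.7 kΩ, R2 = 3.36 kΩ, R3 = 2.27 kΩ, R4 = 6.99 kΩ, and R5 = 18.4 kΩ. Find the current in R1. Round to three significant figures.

ΣG = 1/26.7 + 1/3.36 + 1/2.27 + 1/6.99 + 1/18.4 = 0.9730.
R1 takes the fraction G_k/ΣG = 0.03745/0.9730 = 0.03849, so I = 3.55 × 0.03849 = 0.1366 µA.

I ≈ 0.137 µA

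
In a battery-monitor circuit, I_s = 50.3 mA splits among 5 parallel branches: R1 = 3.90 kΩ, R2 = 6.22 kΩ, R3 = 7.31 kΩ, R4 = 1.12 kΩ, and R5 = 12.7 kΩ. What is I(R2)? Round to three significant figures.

Conductances: ΣG = 1/3.90 + 1/6.22 + 1/7.31 + 1/1.12 + 1/12.7 = 1.526 (1/kΩ).
R2 takes the fraction G_k/ΣG = 0.1608/1.526 = 0.1054, so I = 50.3 × 0.1054 = 5.301 mA.

I ≈ 5.30 mA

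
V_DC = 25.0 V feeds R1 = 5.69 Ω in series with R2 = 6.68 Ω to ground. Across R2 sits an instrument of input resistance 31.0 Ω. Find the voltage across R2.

V_out ≈ 12.3 V

R2 ‖ R_L = (6.68 × 31.0)/(6.68 + 31.0) = 5.496 Ω.
Now apply the divider: V_out = 25.0 × 0.4913 = 12.28 V.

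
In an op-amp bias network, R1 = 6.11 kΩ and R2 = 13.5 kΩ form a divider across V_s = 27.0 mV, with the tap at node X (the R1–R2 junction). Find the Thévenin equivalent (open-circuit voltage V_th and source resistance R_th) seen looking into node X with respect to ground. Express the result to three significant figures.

V_th ≈ 18.6 mV, R_th ≈ 4.21 kΩ

Open-circuit (no load on X): V_th = V_s · R2/(R1 + R2) = 27.0 × 13.5/(6.110 + 13.5) = 18.59 mV.
With V_s suppressed (replaced by a short), R_th = R1 ‖ R2 = (6.110 × 13.5)/(6.110 + 13.5) = 4.206 kΩ.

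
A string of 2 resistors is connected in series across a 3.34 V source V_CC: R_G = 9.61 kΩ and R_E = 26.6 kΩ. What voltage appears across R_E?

Total series resistance ΣR = 9.61 + 26.6 = 36.21 kΩ.
By the voltage-divider rule, V = 3.34 × 26.60/36.21 = 2.454 V.

V ≈ 2.45 V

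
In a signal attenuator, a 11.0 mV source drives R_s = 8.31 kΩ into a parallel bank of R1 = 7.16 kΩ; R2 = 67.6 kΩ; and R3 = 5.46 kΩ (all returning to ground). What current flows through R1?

I ≈ 0.404 µA

Parallel bank: R_p = 1/(1/7.16 + 1/67.6 + 1/5.46) = 2.962 kΩ.
V_A by voltage divider: V_A = 11.0 × 2.962/(8.31 + 2.962) = 2.891 mV.
Branch current I = V_A/R1 = 2.891/7.16 = 0.4037 µA.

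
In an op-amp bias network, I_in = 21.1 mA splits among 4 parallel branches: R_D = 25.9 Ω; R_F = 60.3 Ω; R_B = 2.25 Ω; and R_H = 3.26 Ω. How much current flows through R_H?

ΣG = 1/25.9 + 1/60.3 + 1/2.25 + 1/3.26 = 0.8064.
Current divider: I(R_H) = I_in · G_k/ΣG = 21.1 × (0.3067/0.8064) = 21.1 × 0.3804 = 8.026 mA.

I ≈ 8.03 mA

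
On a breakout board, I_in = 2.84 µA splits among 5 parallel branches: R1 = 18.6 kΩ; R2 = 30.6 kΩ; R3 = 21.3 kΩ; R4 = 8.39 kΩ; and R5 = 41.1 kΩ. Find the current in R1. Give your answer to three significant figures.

I ≈ 0.551 µA

Conductances: ΣG = 1/18.6 + 1/30.6 + 1/21.3 + 1/8.39 + 1/41.1 = 0.2769 (1/kΩ).
By the current-divider rule, I = I_in · G_k/ΣG = 2.84 × 0.1942 = 0.5514 µA.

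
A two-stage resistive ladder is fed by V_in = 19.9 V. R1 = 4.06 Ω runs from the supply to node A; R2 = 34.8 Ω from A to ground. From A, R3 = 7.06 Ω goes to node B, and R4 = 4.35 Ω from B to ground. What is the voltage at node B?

V_B ≈ 5.15 V

Node A sees R2 in parallel with the series input of stage 2, R3 + R4 = 11.41 Ω.
Effective lower resistance at A: R2 ‖ 11.41 = 8.593 Ω.
First divider: V_A = V_in · 8.593/(4.06 + 8.593) = 13.51 V.
Then the unloaded second divider: V_B = V_A × R4/(R3+R4) = 13.51 × 0.3812 = 5.152 V.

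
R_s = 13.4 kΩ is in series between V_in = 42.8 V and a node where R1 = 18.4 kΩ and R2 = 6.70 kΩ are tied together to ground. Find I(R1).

I ≈ 0.624 mA

Combine the parallel branches: R_p = (1/18.4 + 1/6.70)⁻¹ = 4.912 kΩ.
Node voltage V_A = V_in · R_p/(R_s + R_p) = 42.8 × 0.2682 = 11.48 V.
I(R1) = V_A / R1 = 11.48/18.4 = 0.6239 mA.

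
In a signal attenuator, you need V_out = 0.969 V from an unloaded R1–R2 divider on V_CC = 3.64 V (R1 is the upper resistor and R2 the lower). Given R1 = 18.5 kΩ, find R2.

R2 ≈ 6.71 kΩ

Required fraction k = V_out/V_CC = 0.2662.
So R2 = R1 · V_out/(V_CC − V_out) = 18.5 × 0.969/(3.64 − 0.969) = 18.5 × 0.3628 = 6.712 kΩ.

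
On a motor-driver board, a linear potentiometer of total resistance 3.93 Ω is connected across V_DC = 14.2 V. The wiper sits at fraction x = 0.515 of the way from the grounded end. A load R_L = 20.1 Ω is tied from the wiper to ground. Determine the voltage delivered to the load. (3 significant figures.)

Lower segment x·R_p = 2.024 Ω; upper segment (1−x)·R_p = 1.906 Ω.
R_L loads the lower segment: effective lower R = 1.839 Ω.
Loaded-divider output: V_out = 14.2 × 0.4910 = 6.972 V.
(Unloaded: V_out = x·V_DC = 7.31 V.)

V_out ≈ 6.97 V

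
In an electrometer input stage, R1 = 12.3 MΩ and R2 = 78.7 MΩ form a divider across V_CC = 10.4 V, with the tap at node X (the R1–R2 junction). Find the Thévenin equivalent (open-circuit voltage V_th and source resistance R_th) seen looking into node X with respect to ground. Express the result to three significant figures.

Open-circuit (no load on X): V_th = V_CC · R2/(R1 + R2) = 10.4 × 78.7/(12.30 + 78.7) = 8.994 V.
Zeroing V_CC shorts the top of R1 to ground, so R_th = R1 ‖ R2 = 10.64 MΩ.

V_th ≈ 8.99 V, R_th ≈ 10.6 MΩ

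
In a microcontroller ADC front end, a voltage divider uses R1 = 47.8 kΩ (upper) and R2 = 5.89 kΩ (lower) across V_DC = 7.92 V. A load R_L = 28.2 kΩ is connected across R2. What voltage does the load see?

V_out ≈ 0.733 V

The load sits in parallel with R2, giving an effective lower resistance R2' = R2·R_L/(R2+R_L) = 4.872 kΩ.
Voltage divider with the loaded lower leg: V_out = 7.92 × 4.872/(47.8 + 4.872) = 7.92 × 0.09250 = 0.7326 V.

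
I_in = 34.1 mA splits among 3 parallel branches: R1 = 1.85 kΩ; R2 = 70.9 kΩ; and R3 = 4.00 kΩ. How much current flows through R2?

Conductances: ΣG = 1/1.85 + 1/70.9 + 1/4.00 = 0.8046 (1/kΩ).
By the current-divider rule, I = I_in · G_k/ΣG = 34.1 × 0.01753 = 0.5977 mA.

I ≈ 0.598 mA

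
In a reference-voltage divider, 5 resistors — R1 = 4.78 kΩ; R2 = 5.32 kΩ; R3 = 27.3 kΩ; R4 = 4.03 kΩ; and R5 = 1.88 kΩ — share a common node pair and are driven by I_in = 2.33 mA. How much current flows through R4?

Total conductance ΣG = 1/4.78 + 1/5.32 + 1/27.3 + 1/4.03 + 1/1.88 = 1.214 (units of 1/kΩ).
Current divider: I(R4) = I_in · G_k/ΣG = 2.33 × (0.2481/1.214) = 2.33 × 0.2044 = 0.4763 mA.

I ≈ 0.476 mA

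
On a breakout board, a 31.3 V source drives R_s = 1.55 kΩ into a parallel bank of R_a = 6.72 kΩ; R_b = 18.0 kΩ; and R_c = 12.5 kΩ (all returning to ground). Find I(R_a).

Combine the parallel branches: R_p = (1/6.72 + 1/18.0 + 1/12.5)⁻¹ = 3.517 kΩ.
V_A by voltage divider: V_A = 31.3 × 3.517/(1.55 + 3.517) = 21.72 V.
I(R_a) = V_A / R_a = 21.72/6.72 = 3.233 mA.

I ≈ 3.23 mA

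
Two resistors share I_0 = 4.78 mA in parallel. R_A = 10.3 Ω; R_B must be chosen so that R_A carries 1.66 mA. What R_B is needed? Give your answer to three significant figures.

R_B ≈ 5.48 Ω

Two-branch current divider: I_A = I_0 · R_B/(R_A + R_B).
With f = 0.3473, R_B = R_A · f/(1−f) = 10.3 × 0.5321 = 5.480 Ω.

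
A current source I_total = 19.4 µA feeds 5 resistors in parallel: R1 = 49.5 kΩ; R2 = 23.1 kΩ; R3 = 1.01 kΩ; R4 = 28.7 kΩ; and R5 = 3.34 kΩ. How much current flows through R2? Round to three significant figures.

Total conductance ΣG = 1/49.5 + 1/23.1 + 1/1.01 + 1/28.7 + 1/3.34 = 1.388 (units of 1/kΩ).
R2 takes the fraction G_k/ΣG = 0.04329/1.388 = 0.03119, so I = 19.4 × 0.03119 = 0.6051 µA.

I ≈ 0.605 µA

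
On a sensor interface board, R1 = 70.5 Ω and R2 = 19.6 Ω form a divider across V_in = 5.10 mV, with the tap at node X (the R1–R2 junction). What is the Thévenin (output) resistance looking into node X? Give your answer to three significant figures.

Zeroing V_in shorts the top of R1 to ground, so R_th = R1 ‖ R2 = 15.34 Ω.

R_th ≈ 15.3 Ω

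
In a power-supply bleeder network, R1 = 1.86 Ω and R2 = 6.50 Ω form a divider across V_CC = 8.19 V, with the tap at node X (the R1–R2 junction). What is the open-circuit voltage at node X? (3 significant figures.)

V_th ≈ 6.37 V

With X open, the divider is unloaded: V_th = 8.19 × 6.50/8.360 = 6.368 V.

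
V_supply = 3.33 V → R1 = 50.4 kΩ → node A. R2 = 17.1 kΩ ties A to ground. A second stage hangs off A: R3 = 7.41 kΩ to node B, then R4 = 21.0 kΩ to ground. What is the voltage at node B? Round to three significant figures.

V_B ≈ 0.430 V

The second stage (R3 + R4 = 28.41 kΩ) loads node A in parallel with R2.
Effective lower resistance at A: R2 ‖ 28.41 = 10.67 kΩ.
V_A = 3.33 × 10.67/(50.4 + 10.67) = 0.5820 V.
Stage 2 is unloaded, so V_B = V_A · R4/(R3+R4) = 0.5820 × 21.0/28.41 = 0.4302 V.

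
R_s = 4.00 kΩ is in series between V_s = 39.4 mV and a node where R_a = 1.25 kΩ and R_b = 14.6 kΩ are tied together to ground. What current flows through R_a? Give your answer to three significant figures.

Combine the parallel branches: R_p = (1/1.25 + 1/14.6)⁻¹ = 1.151 kΩ.
V_A = 39.4 × 1.151/5.151 = 8.806 mV.
I(R_a) = V_A / R_a = 8.806/1.25 = 7.045 µA.
(Equivalently: I_total = 7.648 µA, then current-divider fraction G_k/ΣG = 0.9211.)

I ≈ 7.05 µA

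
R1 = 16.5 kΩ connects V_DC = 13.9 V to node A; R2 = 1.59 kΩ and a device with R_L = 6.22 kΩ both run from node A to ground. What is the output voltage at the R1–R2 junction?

V_out ≈ 0.991 V

First combine the lower leg with the load: R2 ‖ R_L = 1.266 kΩ.
Now apply the divider: V_out = 13.9 × 0.07128 = 0.9907 V.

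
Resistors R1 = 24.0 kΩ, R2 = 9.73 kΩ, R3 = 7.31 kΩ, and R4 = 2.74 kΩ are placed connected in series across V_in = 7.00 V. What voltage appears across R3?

V ≈ 1.17 V

Total series resistance ΣR = 24.0 + 9.73 + 7.31 + 2.74 = 43.78 kΩ.
Voltage divider: V = V_in · (7.310 / 43.78) = 7.00 × 0.1670 = 1.169 V.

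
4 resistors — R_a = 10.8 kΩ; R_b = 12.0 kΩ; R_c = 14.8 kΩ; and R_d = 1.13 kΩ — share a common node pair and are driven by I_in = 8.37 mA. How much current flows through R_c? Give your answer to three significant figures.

I ≈ 0.501 mA

Conductances: ΣG = 1/10.8 + 1/12.0 + 1/14.8 + 1/1.13 = 1.128 (1/kΩ).
Current divider: I(R_c) = I_in · G_k/ΣG = 8.37 × (0.06757/1.128) = 8.37 × 0.05988 = 0.5012 mA.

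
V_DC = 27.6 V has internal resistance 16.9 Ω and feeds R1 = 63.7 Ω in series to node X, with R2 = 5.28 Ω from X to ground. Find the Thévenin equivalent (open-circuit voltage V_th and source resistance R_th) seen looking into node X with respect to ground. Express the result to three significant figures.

R1' = 16.9 + 63.7 = 80.60 Ω (source resistance + R1).
With X open, the divider is unloaded: V_th = 27.6 × 5.28/85.88 = 1.697 V.
Zeroing V_DC shorts the top of R1' to ground, so R_th = R1' ‖ R2 = 4.955 Ω.

V_th ≈ 1.70 V, R_th ≈ 4.96 Ω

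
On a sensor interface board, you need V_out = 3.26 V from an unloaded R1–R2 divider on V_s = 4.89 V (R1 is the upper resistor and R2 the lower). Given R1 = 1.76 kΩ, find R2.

Required fraction k = V_out/V_s = 0.6667.
Rearranging, R2 = R1·k/(1−k) = 1.76 × 2.000 = 3.520 kΩ.

R2 ≈ 3.52 kΩ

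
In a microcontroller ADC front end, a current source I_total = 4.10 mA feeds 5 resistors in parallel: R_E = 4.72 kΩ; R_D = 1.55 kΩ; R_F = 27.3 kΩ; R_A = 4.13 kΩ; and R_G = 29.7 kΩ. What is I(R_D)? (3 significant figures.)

I ≈ 2.26 mA

Total conductance ΣG = 1/4.72 + 1/1.55 + 1/27.3 + 1/4.13 + 1/29.7 = 1.169 (units of 1/kΩ).
R_D takes the fraction G_k/ΣG = 0.6452/1.169 = 0.5517, so I = 4.10 × 0.5517 = 2.262 mA.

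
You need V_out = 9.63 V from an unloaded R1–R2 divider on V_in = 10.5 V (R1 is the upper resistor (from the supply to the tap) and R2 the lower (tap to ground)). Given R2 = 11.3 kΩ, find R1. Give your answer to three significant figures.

V_out/V_in = R2/(R1+R2) = 0.9171.
So R1 = R2 · (V_in/V_out − 1) = 11.3 × (10.5/9.63 − 1) = 11.3 × 0.09034 = 1.021 kΩ.

R1 ≈ 1.02 kΩ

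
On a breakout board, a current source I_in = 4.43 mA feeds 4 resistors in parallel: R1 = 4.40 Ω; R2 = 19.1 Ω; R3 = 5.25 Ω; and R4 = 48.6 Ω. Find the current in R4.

Total conductance ΣG = 1/4.40 + 1/19.1 + 1/5.25 + 1/48.6 = 0.4907 (units of 1/Ω).
R4 takes the fraction G_k/ΣG = 0.02058/0.4907 = 0.04193, so I = 4.43 × 0.04193 = 0.1858 mA.

I ≈ 0.186 mA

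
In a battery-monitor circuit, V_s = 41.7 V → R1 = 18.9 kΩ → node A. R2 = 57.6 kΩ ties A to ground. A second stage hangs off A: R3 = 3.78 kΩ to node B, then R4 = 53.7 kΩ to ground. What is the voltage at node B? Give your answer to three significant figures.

Node A sees R2 in parallel with the series input of stage 2, R3 + R4 = 57.48 kΩ.
Effective lower resistance at A: R2 ‖ 57.48 = 28.77 kΩ.
So V_A = 41.7 × 0.6035 = 25.17 V.
Stage 2 is unloaded, so V_B = V_A · R4/(R3+R4) = 25.17 × 53.7/57.48 = 23.51 V.

V_B ≈ 23.5 V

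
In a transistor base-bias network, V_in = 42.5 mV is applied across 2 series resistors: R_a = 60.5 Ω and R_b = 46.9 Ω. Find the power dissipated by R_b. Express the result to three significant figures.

Series current I = V_in/ΣR = 42.5/107.4 = 0.3957 mA.
P(R_b) = I²·R_b = (0.3957)² × 46.9 = 7.344 µW.

P ≈ 7.34 µW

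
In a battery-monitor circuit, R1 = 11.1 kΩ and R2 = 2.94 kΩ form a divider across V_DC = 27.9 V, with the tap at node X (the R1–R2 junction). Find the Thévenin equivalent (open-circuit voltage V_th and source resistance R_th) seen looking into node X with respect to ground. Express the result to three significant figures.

With X open, the divider is unloaded: V_th = 27.9 × 2.94/14.04 = 5.842 V.
Zeroing V_DC shorts the top of R1 to ground, so R_th = R1 ‖ R2 = 2.324 kΩ.

V_th ≈ 5.84 V, R_th ≈ 2.32 kΩ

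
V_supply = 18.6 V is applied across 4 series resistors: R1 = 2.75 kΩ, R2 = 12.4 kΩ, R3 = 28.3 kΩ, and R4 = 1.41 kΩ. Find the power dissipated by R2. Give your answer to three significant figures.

ΣR = 44.86 kΩ → I = 18.6/44.86 = 0.4146 mA.
P(R2) = I²·R2 = (0.4146)² × 12.4 = 2.132 mW.

P ≈ 2.13 mW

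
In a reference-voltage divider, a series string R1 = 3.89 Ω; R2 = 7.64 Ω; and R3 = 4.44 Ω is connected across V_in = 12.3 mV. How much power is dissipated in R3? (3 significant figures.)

P ≈ 2.63 µW

ΣR = 15.97 Ω → I = 12.3/15.97 = 0.7702 mA.
P = I²R = 0.5932 × 4.44 = 2.634 µW.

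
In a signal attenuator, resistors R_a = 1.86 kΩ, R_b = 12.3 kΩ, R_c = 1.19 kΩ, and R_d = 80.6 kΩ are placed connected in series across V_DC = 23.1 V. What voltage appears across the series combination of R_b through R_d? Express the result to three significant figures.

ΣR = 1.86 + 12.3 + 1.19 + 80.6 = 95.95 kΩ.
R_{R_b..R_d} = 12.3 + 1.19 + 80.6 = 94.09 kΩ.
By the voltage-divider rule, V = 23.1 × 94.09/95.95 = 22.65 V.

V ≈ 22.7 V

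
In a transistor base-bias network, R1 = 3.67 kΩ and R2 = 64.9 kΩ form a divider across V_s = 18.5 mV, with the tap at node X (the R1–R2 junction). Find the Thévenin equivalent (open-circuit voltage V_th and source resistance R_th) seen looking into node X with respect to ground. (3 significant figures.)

V_th ≈ 17.5 mV, R_th ≈ 3.47 kΩ

With X open, the divider is unloaded: V_th = 18.5 × 64.9/68.57 = 17.51 mV.
Zeroing V_s shorts the top of R1 to ground, so R_th = R1 ‖ R2 = 3.474 kΩ.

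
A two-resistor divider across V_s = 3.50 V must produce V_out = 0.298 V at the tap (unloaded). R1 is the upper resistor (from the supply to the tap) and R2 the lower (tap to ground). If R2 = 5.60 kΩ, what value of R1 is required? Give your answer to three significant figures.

V_out/V_s = R2/(R1+R2) = 0.08514.
Rearranging, R1 = R2·(1−k)/k = 5.60 × 10.74 = 60.17 kΩ.

R1 ≈ 60.2 kΩ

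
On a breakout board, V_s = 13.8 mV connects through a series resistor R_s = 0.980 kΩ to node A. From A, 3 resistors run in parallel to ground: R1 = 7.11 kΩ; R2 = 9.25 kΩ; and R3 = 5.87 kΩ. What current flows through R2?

I ≈ 1.06 µA

Parallel bank: R_p = 1/(1/7.11 + 1/9.25 + 1/5.87) = 2.386 kΩ.
Node voltage V_A = V_s · R_p/(R_s + R_p) = 13.8 × 0.7089 = 9.782 mV.
I(R2) = V_A / R2 = 9.782/9.25 = 1.058 µA.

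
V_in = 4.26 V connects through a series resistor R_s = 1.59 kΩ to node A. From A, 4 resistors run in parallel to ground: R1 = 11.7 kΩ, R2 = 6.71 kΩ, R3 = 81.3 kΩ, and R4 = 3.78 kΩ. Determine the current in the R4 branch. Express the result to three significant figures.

I ≈ 0.622 mA

Parallel bank: R_p = 1/(1/11.7 + 1/6.71 + 1/81.3 + 1/3.78) = 1.956 kΩ.
V_A = 4.26 × 1.956/3.546 = 2.350 V.
I(R4) = V_A / R4 = 2.350/3.78 = 0.6216 mA.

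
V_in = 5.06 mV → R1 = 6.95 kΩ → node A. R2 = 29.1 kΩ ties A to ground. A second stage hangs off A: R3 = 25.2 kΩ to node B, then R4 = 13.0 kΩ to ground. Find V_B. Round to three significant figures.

V_B ≈ 1.21 mV

Node A sees R2 in parallel with the series input of stage 2, R3 + R4 = 38.20 kΩ.
R2 ‖ (R3+R4) = 16.52 kΩ.
So V_A = 5.06 × 0.7038 = 3.561 mV.
Stage 2 is unloaded, so V_B = V_A · R4/(R3+R4) = 3.561 × 13.0/38.20 = 1.212 mV.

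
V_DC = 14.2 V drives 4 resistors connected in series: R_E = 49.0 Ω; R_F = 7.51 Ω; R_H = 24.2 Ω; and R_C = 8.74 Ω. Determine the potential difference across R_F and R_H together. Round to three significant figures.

V ≈ 5.03 V

Total series resistance ΣR = 49.0 + 7.51 + 24.2 + 8.74 = 89.45 Ω.
R_{R_F..R_H} = 7.51 + 24.2 = 31.71 Ω.
Voltage divider: V = V_DC · (31.71 / 89.45) = 14.2 × 0.3545 = 5.034 V.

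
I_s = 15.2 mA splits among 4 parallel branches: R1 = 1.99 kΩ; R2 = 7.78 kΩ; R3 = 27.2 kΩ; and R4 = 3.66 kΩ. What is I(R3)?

I ≈ 0.594 mA

ΣG = 1/1.99 + 1/7.78 + 1/27.2 + 1/3.66 = 0.9410.
By the current-divider rule, I = I_s · G_k/ΣG = 15.2 × 0.03907 = 0.5938 mA.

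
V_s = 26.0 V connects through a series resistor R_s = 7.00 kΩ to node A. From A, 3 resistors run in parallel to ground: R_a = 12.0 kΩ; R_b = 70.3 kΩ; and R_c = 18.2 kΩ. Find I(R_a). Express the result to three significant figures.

Combine the parallel branches: R_p = (1/12.0 + 1/70.3 + 1/18.2)⁻¹ = 6.557 kΩ.
V_A by voltage divider: V_A = 26.0 × 6.557/(7.00 + 6.557) = 12.58 V.
I(R_a) = V_A / R_a = 12.58/12.0 = 1.048 mA.
(Equivalently: I_total = 1.918 mA, then current-divider fraction G_k/ΣG = 0.5464.)

I ≈ 1.05 mA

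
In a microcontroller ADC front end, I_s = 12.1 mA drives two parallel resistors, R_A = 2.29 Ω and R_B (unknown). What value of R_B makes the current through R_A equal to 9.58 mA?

The fraction through R_A equals R_B/(R_A+R_B).
9.58/12.1 = R_B/(R_A + R_B) → R_B = R_A · (0.7917)/(1 − 0.7917) = 2.29 × 3.802 = 8.706 Ω.

R_B ≈ 8.71 Ω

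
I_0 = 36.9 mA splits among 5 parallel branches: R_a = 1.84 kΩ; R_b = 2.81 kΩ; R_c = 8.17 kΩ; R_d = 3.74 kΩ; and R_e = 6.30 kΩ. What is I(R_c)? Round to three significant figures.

I ≈ 3.12 mA

Total conductance ΣG = 1/1.84 + 1/2.81 + 1/8.17 + 1/3.74 + 1/6.30 = 1.448 (units of 1/kΩ).
R_c takes the fraction G_k/ΣG = 0.1224/1.448 = 0.08454, so I = 36.9 × 0.08454 = 3.119 mA.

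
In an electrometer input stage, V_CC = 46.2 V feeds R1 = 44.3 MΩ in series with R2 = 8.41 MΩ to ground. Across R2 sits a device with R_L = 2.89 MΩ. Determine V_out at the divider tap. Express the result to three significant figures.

V_out ≈ 2.14 V

R2 ‖ R_L = (8.41 × 2.89)/(8.41 + 2.89) = 2.151 MΩ.
Now apply the divider: V_out = 46.2 × 0.04630 = 2.139 V.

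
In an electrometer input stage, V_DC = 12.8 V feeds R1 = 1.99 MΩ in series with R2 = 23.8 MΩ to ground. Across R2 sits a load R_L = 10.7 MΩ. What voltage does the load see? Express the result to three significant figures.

R2 ‖ R_L = (23.8 × 10.7)/(23.8 + 10.7) = 7.381 MΩ.
Now apply the divider: V_out = 12.8 × 0.7877 = 10.08 V.

V_out ≈ 10.1 V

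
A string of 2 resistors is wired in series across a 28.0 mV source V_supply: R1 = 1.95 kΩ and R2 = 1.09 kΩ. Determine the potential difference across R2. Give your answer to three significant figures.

ΣR = 1.95 + 1.09 = 3.040 kΩ.
V = V_supply · R/ΣR = 28.0 × 0.3586 = 10.04 mV.

V ≈ 10.0 mV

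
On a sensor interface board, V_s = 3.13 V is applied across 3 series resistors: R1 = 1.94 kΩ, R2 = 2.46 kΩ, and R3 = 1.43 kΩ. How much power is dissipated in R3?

P ≈ 0.412 mW

The common current is I = 3.13/5.830 = 0.5369 mA.
V(R3) = I·R = 0.7677 V; P = V·I = 0.7677 × 0.5369 = 0.4122 mW.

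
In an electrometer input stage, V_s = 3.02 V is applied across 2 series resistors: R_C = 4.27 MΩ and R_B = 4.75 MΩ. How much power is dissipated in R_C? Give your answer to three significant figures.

P ≈ 0.479 µW

Series current I = V_s/ΣR = 3.02/9.020 = 0.3348 µA.
P = I²R = 0.1121 × 4.27 = 0.4787 µW.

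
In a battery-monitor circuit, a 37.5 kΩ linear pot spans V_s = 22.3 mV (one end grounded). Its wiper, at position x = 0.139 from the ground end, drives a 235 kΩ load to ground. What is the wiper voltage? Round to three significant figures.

V_out ≈ 3.04 mV

Lower segment x·R_p = 5.213 kΩ; upper segment (1−x)·R_p = 32.29 kΩ.
R_L loads the lower segment: effective lower R = 5.099 kΩ.
V_out = 22.3 × 5.099/(32.29 + 5.099) = 3.042 mV.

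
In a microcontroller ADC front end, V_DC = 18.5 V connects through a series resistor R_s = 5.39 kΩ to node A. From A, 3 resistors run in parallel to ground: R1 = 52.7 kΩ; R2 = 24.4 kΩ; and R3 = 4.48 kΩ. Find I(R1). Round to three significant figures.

I ≈ 0.139 mA

Combine the parallel branches: R_p = (1/52.7 + 1/24.4 + 1/4.48)⁻¹ = 3.531 kΩ.
V_A by voltage divider: V_A = 18.5 × 3.531/(5.39 + 3.531) = 7.323 V.
I(R1) = V_A / R1 = 7.323/52.7 = 0.1390 mA.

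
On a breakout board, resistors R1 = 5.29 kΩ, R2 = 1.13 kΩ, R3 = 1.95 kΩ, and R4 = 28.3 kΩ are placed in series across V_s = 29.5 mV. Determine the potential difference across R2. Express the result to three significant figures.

V ≈ 0.909 mV

Series total: ΣR = 5.29 + 1.13 + 1.95 + 28.3 = 36.67 kΩ.
By the voltage-divider rule, V = 29.5 × 1.130/36.67 = 0.9091 mV.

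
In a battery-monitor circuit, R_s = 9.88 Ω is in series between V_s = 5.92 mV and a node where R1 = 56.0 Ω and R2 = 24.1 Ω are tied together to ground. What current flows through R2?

I ≈ 0.155 mA

Parallel bank: R_p = 1/(1/56.0 + 1/24.1) = 16.85 Ω.
V_A by voltage divider: V_A = 5.92 × 16.85/(9.88 + 16.85) = 3.732 mV.
Branch current I = V_A/R2 = 3.732/24.1 = 0.1548 mA.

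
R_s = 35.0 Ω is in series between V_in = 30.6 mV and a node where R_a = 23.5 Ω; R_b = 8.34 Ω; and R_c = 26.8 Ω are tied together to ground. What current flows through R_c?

Combine the parallel branches: R_p = (1/23.5 + 1/8.34 + 1/26.8)⁻¹ = 5.006 Ω.
V_A by voltage divider: V_A = 30.6 × 5.006/(35.0 + 5.006) = 3.829 mV.
Branch current I = V_A/R_c = 3.829/26.8 = 0.1429 mA.
(Check via current divider: I_total = 0.7649 mA; share G_k/ΣG = 0.1868 → same result.)

I ≈ 0.143 mA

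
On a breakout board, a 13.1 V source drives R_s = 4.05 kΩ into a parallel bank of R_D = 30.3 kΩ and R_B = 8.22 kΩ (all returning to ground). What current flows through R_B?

Parallel bank: R_p = 1/(1/30.3 + 1/8.22) = 6.466 kΩ.
V_A = 13.1 × 6.466/10.52 = 8.055 V.
Branch current I = V_A/R_B = 8.055/8.22 = 0.9799 mA.
(Check via current divider: I_total = 1.246 mA; share G_k/ΣG = 0.7866 → same result.)

I ≈ 0.980 mA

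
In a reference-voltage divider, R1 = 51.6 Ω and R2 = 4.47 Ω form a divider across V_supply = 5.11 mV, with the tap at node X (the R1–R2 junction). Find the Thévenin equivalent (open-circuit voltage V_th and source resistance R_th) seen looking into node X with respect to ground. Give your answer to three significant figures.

V_th is the unloaded tap voltage: V_supply · R2/(R1+R2) = 5.11 × 0.07972 = 0.4074 mV.
Zeroing V_supply shorts the top of R1 to ground, so R_th = R1 ‖ R2 = 4.114 Ω.

V_th ≈ 0.407 mV, R_th ≈ 4.11 Ω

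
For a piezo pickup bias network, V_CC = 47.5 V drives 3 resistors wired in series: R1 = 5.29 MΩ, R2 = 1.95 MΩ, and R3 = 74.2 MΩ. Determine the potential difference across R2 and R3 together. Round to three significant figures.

Total series resistance ΣR = 5.29 + 1.95 + 74.2 = 81.44 MΩ.
R_{R2..R3} = 1.95 + 74.2 = 76.15 MΩ.
By the voltage-divider rule, V = 47.5 × 76.15/81.44 = 44.41 V.

V ≈ 44.4 V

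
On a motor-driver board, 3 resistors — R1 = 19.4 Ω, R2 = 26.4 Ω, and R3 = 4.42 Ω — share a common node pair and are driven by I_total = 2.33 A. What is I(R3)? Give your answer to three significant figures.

Conductances: ΣG = 1/19.4 + 1/26.4 + 1/4.42 = 0.3157 (1/Ω).
Current divider: I(R3) = I_total · G_k/ΣG = 2.33 × (0.2262/0.3157) = 2.33 × 0.7167 = 1.670 A.

I ≈ 1.67 A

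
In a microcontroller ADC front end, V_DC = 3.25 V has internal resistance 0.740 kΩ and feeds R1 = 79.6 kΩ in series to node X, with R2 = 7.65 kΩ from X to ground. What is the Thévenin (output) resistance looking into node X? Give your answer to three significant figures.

R_th ≈ 6.98 kΩ

R1' = 0.740 + 79.6 = 80.34 kΩ (source resistance + R1).
Looking into X with the source shorted: R_th = R1'·R2/(R1'+R2) = 80.34 × 7.65/87.99 = 6.985 kΩ.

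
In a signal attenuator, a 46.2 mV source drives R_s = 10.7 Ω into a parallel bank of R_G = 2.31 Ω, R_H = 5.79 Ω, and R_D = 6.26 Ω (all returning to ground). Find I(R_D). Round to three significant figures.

I ≈ 0.803 mA

Combine the parallel branches: R_p = (1/2.31 + 1/5.79 + 1/6.26)⁻¹ = 1.307 Ω.
V_A = 46.2 × 1.307/12.01 = 5.028 mV.
I(R_D) = V_A / R_D = 5.028/6.26 = 0.8031 mA.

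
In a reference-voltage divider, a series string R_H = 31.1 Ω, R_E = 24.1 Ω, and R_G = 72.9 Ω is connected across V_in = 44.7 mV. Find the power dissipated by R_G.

P ≈ 8.88 µW

ΣR = 128.1 Ω → I = 44.7/128.1 = 0.3489 mA.
V(R_G) = I·R = 25.44 mV; P = V·I = 25.44 × 0.3489 = 8.877 µW.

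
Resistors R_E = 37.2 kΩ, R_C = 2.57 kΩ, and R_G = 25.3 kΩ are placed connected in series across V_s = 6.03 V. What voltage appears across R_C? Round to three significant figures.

ΣR = 37.2 + 2.57 + 25.3 = 65.07 kΩ.
By the voltage-divider rule, V = 6.03 × 2.570/65.07 = 0.2382 V.

V ≈ 0.238 V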